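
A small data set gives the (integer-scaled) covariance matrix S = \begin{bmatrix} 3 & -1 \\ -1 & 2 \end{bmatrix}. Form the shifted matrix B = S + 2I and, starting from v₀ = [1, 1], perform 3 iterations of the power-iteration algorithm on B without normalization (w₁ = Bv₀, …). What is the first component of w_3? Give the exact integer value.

B = S + 2I has rows (5, -1); (-1, 4)
w1 = Bv₀ = (5·1 + (-1)·1; (-1)·1 + 4·1) = (4, 3)
w2 = Bw1 = (5·4 + (-1)·3; (-1)·4 + 4·3) = (17, 8)
w3 = Bw2 = (77, 15)
Requested component of w3: 77

77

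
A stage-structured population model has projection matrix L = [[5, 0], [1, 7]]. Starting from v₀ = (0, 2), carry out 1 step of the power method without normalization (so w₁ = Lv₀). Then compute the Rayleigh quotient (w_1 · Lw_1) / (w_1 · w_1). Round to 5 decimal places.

λ ≈ 7.00000

w1 = Lv₀ = (5·0 + 0·2; 1·0 + 7·2) = (0, 14)
Lw1 = (0, 98)
w1·Lw1 = 0·0 + 14·98 = 1372; w1·w1 = 0·0 + 14·14 = 196
λ ≈ 1372/196 = 7.00000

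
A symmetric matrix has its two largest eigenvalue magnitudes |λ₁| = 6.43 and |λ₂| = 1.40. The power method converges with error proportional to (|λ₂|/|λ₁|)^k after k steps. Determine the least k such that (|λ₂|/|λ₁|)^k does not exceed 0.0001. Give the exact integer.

7

|λ₂/λ₁| = 1.40/6.43 = 0.21773
Need k ≥ ln(0.0001) / ln(0.21773) = -9.2103 / -1.5245 ≈ 6.042
Smallest integer k satisfying the bound: 7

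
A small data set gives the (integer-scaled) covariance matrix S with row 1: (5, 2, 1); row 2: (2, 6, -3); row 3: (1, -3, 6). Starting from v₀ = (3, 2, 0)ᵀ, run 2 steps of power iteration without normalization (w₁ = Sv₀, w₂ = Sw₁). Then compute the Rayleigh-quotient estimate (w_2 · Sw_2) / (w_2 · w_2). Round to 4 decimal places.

8.2837

w1 = Sv₀ = (5·3 + 2·2 + 1·0; 2·3 + 6·2 + (-3)·0; 1·3 + (-3)·2 + 6·0) = (19, 18, -3)
w2 = Sw1 = (5·19 + 2·18 + 1·(-3); 2·19 + 6·18 + (-3)·(-3); 1·19 + (-3)·18 + 6·(-3)) = (128, 155, -53)
Sw2 = (897, 1345, -655)
w2·Sw2 = 128·897 + 155·1345 + (-53)·(-655) = 358006; w2·w2 = 128·128 + 155·155 + (-53)·(-53) = 43218
λ ≈ 358006/43218 = 8.2837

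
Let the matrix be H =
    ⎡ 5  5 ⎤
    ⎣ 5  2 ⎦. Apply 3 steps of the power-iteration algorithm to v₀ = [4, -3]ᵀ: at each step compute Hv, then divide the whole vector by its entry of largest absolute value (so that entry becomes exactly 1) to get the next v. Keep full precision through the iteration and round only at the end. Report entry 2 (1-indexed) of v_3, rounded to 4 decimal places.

Hv0 = (5.00000, 14.00000); divide by 14.00000 → v1 = (0.35714, 1.00000)
Hv1 = (6.78571, 3.78571); divide by 6.78571 → v2 = (1.00000, 0.55789)
Hv2 = (7.78947, 6.11579); divide by 7.78947 → v3 = (1.00000, 0.78514)
Requested entry of v3: 581/740 = 0.7851

0.7851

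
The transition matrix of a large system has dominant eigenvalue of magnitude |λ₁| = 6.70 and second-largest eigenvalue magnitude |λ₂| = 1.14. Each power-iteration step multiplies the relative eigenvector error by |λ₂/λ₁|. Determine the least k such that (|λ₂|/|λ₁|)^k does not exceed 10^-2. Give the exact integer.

3

|λ₂/λ₁| = 1.14/6.70 = 0.17015
Need k ≥ ln(10^-2) / ln(0.17015) = -4.6052 / -1.7711 ≈ 2.600
Smallest integer k satisfying the bound: 3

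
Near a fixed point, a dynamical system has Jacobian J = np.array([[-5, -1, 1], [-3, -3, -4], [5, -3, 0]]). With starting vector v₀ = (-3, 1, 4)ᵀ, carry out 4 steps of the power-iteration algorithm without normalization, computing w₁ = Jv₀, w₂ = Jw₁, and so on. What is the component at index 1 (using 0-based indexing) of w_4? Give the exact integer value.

w1 = Jv₀ = ((-5)·(-3) + (-1)·1 + 1·4; (-3)·(-3) + (-3)·1 + (-4)·4; 5·(-3) + (-3)·1 + 0·4) = (18, -10, -18)
w2 = Jw1 = ((-5)·18 + (-1)·(-10) + 1·(-18); (-3)·18 + (-3)·(-10) + (-4)·(-18); 5·18 + (-3)·(-10) + 0·(-18)) = (-98, 48, 120)
w3 = Jw2 = (562, -330, -634)
w4 = Jw3 = (-3114, 1840, 3800)
The requested component of w4 is 1840.

1840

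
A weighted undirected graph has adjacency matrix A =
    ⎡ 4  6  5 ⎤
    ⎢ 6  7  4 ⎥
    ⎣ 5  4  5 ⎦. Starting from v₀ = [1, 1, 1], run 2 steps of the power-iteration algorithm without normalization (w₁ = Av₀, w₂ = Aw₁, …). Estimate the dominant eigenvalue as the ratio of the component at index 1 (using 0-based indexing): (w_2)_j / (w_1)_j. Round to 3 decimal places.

w1 = Av₀ = (4·1 + 6·1 + 5·1; 6·1 + 7·1 + 4·1; 5·1 + 4·1 + 5·1) = (15, 17, 14)
w2 = Aw1 = (4·15 + 6·17 + 5·14; 6·15 + 7·17 + 4·14; 5·15 + 4·17 + 5·14) = (232, 265, 213)
Ratio at component: 265 / 17 = 15.588

15.588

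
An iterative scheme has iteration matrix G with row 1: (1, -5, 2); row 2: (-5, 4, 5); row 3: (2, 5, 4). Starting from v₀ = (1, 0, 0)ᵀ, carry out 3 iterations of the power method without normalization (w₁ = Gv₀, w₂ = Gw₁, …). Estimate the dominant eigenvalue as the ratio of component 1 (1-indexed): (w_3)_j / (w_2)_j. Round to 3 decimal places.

w1 = Gv₀ = (1·1 + (-5)·0 + 2·0; (-5)·1 + 4·0 + 5·0; 2·1 + 5·0 + 4·0) = (1, -5, 2)
w2 = Gw1 = (1·1 + (-5)·(-5) + 2·2; (-5)·1 + 4·(-5) + 5·2; 2·1 + 5·(-5) + 4·2) = (30, -15, -15)
w3 = Gw2 = (75, -285, -75)
Ratio at component: 75 / 30 = 2.500

λ ≈ 2.500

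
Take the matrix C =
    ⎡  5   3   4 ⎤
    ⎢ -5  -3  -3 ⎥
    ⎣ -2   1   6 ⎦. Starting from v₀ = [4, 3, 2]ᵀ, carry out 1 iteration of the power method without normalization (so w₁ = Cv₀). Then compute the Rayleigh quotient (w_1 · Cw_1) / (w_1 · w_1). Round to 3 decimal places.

2.672

w1 = Cv₀ = (5·4 + 3·3 + 4·2; (-5)·4 + (-3)·3 + (-3)·2; (-2)·4 + 1·3 + 6·2) = (37, -35, 7)
Cw1 = (108, -101, -67)
w1·Cw1 = 37·108 + (-35)·(-101) + 7·(-67) = 7062; w1·w1 = 37·37 + (-35)·(-35) + 7·7 = 2643
λ ≈ 7062/2643 = 2.672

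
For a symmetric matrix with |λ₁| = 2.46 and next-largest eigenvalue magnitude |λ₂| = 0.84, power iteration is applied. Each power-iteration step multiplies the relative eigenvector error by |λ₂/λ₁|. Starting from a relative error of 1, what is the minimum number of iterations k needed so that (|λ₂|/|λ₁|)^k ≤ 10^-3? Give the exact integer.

|λ₂/λ₁| = 0.84/2.46 = 0.34146
Need k ≥ ln(10^-3) / ln(0.34146) = -6.9078 / -1.0745 ≈ 6.429
Smallest integer k satisfying the bound: 7

7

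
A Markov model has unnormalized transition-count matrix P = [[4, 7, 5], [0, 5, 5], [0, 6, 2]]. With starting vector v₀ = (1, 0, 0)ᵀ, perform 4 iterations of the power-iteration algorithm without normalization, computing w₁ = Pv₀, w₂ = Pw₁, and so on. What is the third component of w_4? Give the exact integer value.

0

w1 = Pv₀ = (4·1 + 7·0 + 5·0; 0·1 + 5·0 + 5·0; 0·1 + 6·0 + 2·0) = (4, 0, 0)
w2 = Pw1 = (4·4 + 7·0 + 5·0; 0·4 + 5·0 + 5·0; 0·4 + 6·0 + 2·0) = (16, 0, 0)
w3 = Pw2 = (64, 0, 0)
w4 = Pw3 = (256, 0, 0)
The requested component of w4 is 0.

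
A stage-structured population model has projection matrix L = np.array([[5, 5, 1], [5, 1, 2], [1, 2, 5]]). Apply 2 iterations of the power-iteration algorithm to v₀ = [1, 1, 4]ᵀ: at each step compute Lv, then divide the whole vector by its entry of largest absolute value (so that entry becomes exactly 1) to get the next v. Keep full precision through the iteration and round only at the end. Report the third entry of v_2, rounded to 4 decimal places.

Lv0 = (14.00000, 14.00000, 23.00000); divide by 23.00000 → v1 = (0.60870, 0.60870, 1.00000)
Lv1 = (7.08696, 5.65217, 6.82609); divide by 7.08696 → v2 = (1.00000, 0.79755, 0.96319)
Requested entry of v2: 157/163 = 0.9632

0.9632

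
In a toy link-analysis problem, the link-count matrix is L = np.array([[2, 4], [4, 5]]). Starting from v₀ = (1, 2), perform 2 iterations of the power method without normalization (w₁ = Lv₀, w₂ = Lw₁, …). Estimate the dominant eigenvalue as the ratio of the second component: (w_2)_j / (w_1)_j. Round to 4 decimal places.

7.8571

w1 = Lv₀ = (10, 14)
w2 = Lw1 = (76, 110)
Ratio at component: 110 / 14 = 7.8571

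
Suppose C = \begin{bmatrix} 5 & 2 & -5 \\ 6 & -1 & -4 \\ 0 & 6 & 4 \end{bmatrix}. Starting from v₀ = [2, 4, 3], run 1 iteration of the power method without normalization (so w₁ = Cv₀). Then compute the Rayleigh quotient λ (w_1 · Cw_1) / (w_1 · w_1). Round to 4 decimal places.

w1 = Cv₀ = (3, -4, 36)
Cw1 = (-173, -122, 120)
w1·Cw1 = 3·(-173) + (-4)·(-122) + 36·120 = 4289; w1·w1 = 3·3 + (-4)·(-4) + 36·36 = 1321
λ ≈ 4289/1321 = 3.2468

3.2468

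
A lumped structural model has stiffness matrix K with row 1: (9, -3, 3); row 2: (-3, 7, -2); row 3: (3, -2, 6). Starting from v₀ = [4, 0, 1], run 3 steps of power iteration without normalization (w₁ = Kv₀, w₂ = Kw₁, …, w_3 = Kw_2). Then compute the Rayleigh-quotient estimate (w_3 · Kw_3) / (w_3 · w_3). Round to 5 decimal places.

w1 = Kv₀ = (39, -14, 18)
w2 = Kw1 = (447, -251, 253)
w3 = Kw2 = (5535, -3604, 3361)
Kw3 = (70710, -48555, 43979)
w3·Kw3 = 5535·70710 + (-3604)·(-48555) + 3361·43979 = 714185489; w3·w3 = 5535·5535 + (-3604)·(-3604) + 3361·3361 = 54921362
λ ≈ 714185489/54921362 = 13.00378

λ ≈ 13.00378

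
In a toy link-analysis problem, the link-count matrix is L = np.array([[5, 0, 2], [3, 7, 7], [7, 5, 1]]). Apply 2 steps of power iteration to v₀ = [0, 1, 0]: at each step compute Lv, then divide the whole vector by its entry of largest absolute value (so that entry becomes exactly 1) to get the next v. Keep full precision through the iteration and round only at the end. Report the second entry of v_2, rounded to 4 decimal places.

Lv0 = (0.00000, 7.00000, 5.00000); divide by 7.00000 → v1 = (0.00000, 1.00000, 0.71429)
Lv1 = (1.42857, 12.00000, 5.71429); divide by 12.00000 → v2 = (0.11905, 1.00000, 0.47619)
Requested entry of v2: 84/84 = 1.0000

1.0000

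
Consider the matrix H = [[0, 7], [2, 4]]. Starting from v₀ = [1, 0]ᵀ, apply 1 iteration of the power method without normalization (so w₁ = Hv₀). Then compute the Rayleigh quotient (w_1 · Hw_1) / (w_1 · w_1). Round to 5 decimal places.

4.00000

w1 = Hv₀ = (0·1 + 7·0; 2·1 + 4·0) = (0, 2)
Hw1 = (14, 8)
w1·Hw1 = 0·14 + 2·8 = 16; w1·w1 = 0·0 + 2·2 = 4
λ ≈ 16/4 = 4.00000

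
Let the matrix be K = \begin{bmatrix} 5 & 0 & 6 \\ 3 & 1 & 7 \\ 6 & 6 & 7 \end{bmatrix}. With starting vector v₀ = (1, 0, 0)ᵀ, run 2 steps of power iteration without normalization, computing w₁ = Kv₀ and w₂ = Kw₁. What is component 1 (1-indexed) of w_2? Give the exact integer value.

61

w1 = Kv₀ = (5·1 + 0·0 + 6·0; 3·1 + 1·0 + 7·0; 6·1 + 6·0 + 7·0) = (5, 3, 6)
w2 = Kw1 = (5·5 + 0·3 + 6·6; 3·5 + 1·3 + 7·6; 6·5 + 6·3 + 7·6) = (61, 60, 90)
The requested component of w2 is 61.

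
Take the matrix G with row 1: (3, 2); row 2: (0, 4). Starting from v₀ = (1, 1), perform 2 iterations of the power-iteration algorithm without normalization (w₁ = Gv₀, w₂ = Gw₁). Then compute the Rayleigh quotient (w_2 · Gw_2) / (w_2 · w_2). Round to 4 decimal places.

w1 = Gv₀ = (5, 4)
w2 = Gw1 = (23, 16)
Gw2 = (101, 64)
w2·Gw2 = 23·101 + 16·64 = 3347; w2·w2 = 23·23 + 16·16 = 785
λ ≈ 3347/785 = 4.2637

λ ≈ 4.2637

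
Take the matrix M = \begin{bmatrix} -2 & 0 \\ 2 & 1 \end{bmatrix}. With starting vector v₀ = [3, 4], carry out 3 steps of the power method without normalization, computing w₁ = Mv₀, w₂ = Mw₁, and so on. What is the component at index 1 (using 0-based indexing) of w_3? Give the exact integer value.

w1 = Mv₀ = ((-2)·3 + 0·4; 2·3 + 1·4) = (-6, 10)
w2 = Mw1 = ((-2)·(-6) + 0·10; 2·(-6) + 1·10) = (12, -2)
w3 = Mw2 = (-24, 22)
The requested component of w3 is 22.

22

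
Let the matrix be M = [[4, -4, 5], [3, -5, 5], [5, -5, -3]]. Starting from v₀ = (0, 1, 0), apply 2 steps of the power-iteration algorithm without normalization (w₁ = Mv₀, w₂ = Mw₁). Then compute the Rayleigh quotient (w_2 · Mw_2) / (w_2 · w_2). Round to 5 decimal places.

-4.67817

w1 = Mv₀ = (-4, -5, -5)
w2 = Mw1 = (-21, -12, 20)
Mw2 = (64, 97, -105)
w2·Mw2 = (-21)·64 + (-12)·97 + 20·(-105) = -4608; w2·w2 = (-21)·(-21) + (-12)·(-12) + 20·20 = 985
λ ≈ -4608/985 = -4.67817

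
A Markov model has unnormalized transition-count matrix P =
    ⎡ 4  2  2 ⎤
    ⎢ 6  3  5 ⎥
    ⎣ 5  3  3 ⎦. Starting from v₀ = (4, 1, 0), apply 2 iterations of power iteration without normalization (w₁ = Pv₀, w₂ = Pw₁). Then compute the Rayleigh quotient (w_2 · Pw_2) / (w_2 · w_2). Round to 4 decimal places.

w1 = Pv₀ = (4·4 + 2·1 + 2·0; 6·4 + 3·1 + 5·0; 5·4 + 3·1 + 3·0) = (18, 27, 23)
w2 = Pw1 = (4·18 + 2·27 + 2·23; 6·18 + 3·27 + 5·23; 5·18 + 3·27 + 3·23) = (172, 304, 240)
Pw2 = (1776, 3144, 2492)
w2·Pw2 = 172·1776 + 304·3144 + 240·2492 = 1859328; w2·w2 = 172·172 + 304·304 + 240·240 = 179600
λ ≈ 1859328/179600 = 10.3526

λ ≈ 10.3526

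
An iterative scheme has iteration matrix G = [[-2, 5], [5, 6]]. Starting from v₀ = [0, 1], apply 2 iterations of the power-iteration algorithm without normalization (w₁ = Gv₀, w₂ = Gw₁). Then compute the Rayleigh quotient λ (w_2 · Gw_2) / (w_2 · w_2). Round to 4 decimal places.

w1 = Gv₀ = (5, 6)
w2 = Gw1 = (20, 61)
Gw2 = (265, 466)
w2·Gw2 = 20·265 + 61·466 = 33726; w2·w2 = 20·20 + 61·61 = 4121
λ ≈ 33726/4121 = 8.1839

8.1839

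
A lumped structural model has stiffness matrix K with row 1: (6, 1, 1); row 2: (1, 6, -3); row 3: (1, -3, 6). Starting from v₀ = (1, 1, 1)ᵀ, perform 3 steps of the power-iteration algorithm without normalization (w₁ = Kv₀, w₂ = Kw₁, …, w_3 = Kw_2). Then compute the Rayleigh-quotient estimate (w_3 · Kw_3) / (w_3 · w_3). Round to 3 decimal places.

λ ≈ 6.557

w1 = Kv₀ = (6·1 + 1·1 + 1·1; 1·1 + 6·1 + (-3)·1; 1·1 + (-3)·1 + 6·1) = (8, 4, 4)
w2 = Kw1 = (6·8 + 1·4 + 1·4; 1·8 + 6·4 + (-3)·4; 1·8 + (-3)·4 + 6·4) = (56, 20, 20)
w3 = Kw2 = (376, 116, 116)
Kw3 = (2488, 724, 724)
w3·Kw3 = 376·2488 + 116·724 + 116·724 = 1103456; w3·w3 = 376·376 + 116·116 + 116·116 = 168288
λ ≈ 1103456/168288 = 6.557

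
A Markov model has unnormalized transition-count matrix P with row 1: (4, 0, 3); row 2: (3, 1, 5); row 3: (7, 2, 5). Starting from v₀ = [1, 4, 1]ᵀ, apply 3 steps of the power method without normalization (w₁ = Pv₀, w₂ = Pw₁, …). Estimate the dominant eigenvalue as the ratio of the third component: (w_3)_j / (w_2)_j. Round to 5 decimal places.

w1 = Pv₀ = (4·1 + 0·4 + 3·1; 3·1 + 1·4 + 5·1; 7·1 + 2·4 + 5·1) = (7, 12, 20)
w2 = Pw1 = (4·7 + 0·12 + 3·20; 3·7 + 1·12 + 5·20; 7·7 + 2·12 + 5·20) = (88, 133, 173)
w3 = Pw2 = (871, 1262, 1747)
Ratio at component: 1747 / 173 = 10.09827

10.09827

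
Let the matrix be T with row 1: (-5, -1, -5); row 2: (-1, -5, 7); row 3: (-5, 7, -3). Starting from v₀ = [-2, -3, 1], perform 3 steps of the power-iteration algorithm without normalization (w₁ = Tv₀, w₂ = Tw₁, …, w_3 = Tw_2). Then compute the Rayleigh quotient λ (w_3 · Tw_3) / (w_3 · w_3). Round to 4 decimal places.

w1 = Tv₀ = ((-5)·(-2) + (-1)·(-3) + (-5)·1; (-1)·(-2) + (-5)·(-3) + 7·1; (-5)·(-2) + 7·(-3) + (-3)·1) = (8, 24, -14)
w2 = Tw1 = ((-5)·8 + (-1)·24 + (-5)·(-14); (-1)·8 + (-5)·24 + 7·(-14); (-5)·8 + 7·24 + (-3)·(-14)) = (6, -226, 170)
w3 = Tw2 = (-654, 2314, -2122)
Tw3 = (11566, -25770, 25834)
w3·Tw3 = (-654)·11566 + 2314·(-25770) + (-2122)·25834 = -122015692; w3·w3 = (-654)·(-654) + 2314·2314 + (-2122)·(-2122) = 10285196
λ ≈ -122015692/10285196 = -11.8632

-11.8632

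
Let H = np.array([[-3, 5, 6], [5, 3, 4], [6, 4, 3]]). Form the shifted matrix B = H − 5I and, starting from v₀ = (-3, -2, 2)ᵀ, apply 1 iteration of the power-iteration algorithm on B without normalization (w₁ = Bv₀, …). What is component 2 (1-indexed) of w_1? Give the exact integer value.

B = H − 5I has rows (-8, 5, 6); (5, -2, 4); (6, 4, -2)
w1 = Bv₀ = (26, -3, -30)
Requested component of w1: -3

-3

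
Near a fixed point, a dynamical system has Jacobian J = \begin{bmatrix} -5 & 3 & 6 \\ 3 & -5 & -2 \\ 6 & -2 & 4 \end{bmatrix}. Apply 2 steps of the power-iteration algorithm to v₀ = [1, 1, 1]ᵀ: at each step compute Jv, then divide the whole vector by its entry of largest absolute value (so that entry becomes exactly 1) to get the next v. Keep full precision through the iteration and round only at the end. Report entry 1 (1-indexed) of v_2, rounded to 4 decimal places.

0.2500

Jv0 = (4.00000, -4.00000, 8.00000); divide by 8.00000 → v1 = (0.50000, -0.50000, 1.00000)
Jv1 = (2.00000, 2.00000, 8.00000); divide by 8.00000 → v2 = (0.25000, 0.25000, 1.00000)
Requested entry of v2: 16/64 = 0.2500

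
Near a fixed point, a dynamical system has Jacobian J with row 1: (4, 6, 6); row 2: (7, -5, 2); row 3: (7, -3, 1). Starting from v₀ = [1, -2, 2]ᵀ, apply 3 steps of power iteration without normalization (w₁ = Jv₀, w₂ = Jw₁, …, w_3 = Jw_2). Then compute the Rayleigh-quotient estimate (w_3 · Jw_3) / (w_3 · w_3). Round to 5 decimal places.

λ ≈ 1.32787

w1 = Jv₀ = (4, 21, 15)
w2 = Jw1 = (232, -47, -20)
w3 = Jw2 = (526, 1819, 1745)
Jw3 = (23488, -1923, -30)
w3·Jw3 = 526·23488 + 1819·(-1923) + 1745·(-30) = 8804401; w3·w3 = 526·526 + 1819·1819 + 1745·1745 = 6630462
λ ≈ 8804401/6630462 = 1.32787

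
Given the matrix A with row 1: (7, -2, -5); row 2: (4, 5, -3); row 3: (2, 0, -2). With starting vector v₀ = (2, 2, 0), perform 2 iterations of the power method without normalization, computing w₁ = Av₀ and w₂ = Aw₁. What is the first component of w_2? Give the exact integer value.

14

w1 = Av₀ = (7·2 + (-2)·2 + (-5)·0; 4·2 + 5·2 + (-3)·0; 2·2 + 0·2 + (-2)·0) = (10, 18, 4)
w2 = Aw1 = (7·10 + (-2)·18 + (-5)·4; 4·10 + 5·18 + (-3)·4; 2·10 + 0·18 + (-2)·4) = (14, 118, 12)
The requested component of w2 is 14.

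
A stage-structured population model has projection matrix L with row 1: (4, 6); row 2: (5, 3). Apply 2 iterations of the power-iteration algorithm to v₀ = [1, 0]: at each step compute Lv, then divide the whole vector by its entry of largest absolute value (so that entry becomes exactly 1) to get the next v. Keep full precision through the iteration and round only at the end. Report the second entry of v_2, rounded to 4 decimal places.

0.7609

Lv0 = (4.00000, 5.00000); divide by 5.00000 → v1 = (0.80000, 1.00000)
Lv1 = (9.20000, 7.00000); divide by 9.20000 → v2 = (1.00000, 0.76087)
Requested entry of v2: 35/46 = 0.7609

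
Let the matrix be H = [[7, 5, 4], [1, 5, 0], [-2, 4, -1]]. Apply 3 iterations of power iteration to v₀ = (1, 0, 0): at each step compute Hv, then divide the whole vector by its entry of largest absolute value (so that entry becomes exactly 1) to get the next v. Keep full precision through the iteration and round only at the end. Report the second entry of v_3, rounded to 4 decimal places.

Hv0 = (7.00000, 1.00000, -2.00000); divide by 7.00000 → v1 = (1.00000, 0.14286, -0.28571)
Hv1 = (6.57143, 1.71429, -1.14286); divide by 6.57143 → v2 = (1.00000, 0.26087, -0.17391)
Hv2 = (7.60870, 2.30435, -0.78261); divide by 7.60870 → v3 = (1.00000, 0.30286, -0.10286)
Requested entry of v3: 106/350 = 0.3029

0.3029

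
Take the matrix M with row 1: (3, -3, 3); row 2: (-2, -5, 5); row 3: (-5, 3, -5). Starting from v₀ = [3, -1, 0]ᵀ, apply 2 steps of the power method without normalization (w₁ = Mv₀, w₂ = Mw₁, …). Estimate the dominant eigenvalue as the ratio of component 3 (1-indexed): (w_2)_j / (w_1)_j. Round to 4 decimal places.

w1 = Mv₀ = (12, -1, -18)
w2 = Mw1 = (-15, -109, 27)
Ratio at component: 27 / -18 = -1.5000

λ ≈ -1.5000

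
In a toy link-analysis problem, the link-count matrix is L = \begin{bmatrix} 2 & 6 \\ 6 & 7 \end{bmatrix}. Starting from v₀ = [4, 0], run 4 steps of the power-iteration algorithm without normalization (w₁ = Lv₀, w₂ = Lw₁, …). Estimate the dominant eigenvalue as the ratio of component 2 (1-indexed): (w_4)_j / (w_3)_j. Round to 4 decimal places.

w1 = Lv₀ = (8, 24)
w2 = Lw1 = (160, 216)
w3 = Lw2 = (1616, 2472)
w4 = Lw3 = (18064, 27000)
Ratio at component: 27000 / 2472 = 10.9223

10.9223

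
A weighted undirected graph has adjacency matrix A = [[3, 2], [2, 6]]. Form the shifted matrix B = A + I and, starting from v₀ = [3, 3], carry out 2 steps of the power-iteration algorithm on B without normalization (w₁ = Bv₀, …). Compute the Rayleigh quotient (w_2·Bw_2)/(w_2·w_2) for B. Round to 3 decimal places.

B = A + I has rows (4, 2); (2, 7)
w1 = Bv₀ = (4·3 + 2·3; 2·3 + 7·3) = (18, 27)
w2 = Bw1 = (4·18 + 2·27; 2·18 + 7·27) = (126, 225)
Bw2 = (954, 1827)
w2·Bw2 = 531279; w2·w2 = 66501; μ ≈ 531279/66501 = 7.989

7.989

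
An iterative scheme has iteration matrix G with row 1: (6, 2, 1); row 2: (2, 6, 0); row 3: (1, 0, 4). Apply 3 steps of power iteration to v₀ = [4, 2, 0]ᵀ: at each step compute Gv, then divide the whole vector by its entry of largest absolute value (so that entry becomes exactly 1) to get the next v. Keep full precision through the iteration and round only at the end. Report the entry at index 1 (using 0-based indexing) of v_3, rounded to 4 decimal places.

0.8873

Gv0 = (28.00000, 20.00000, 4.00000); divide by 28.00000 → v1 = (1.00000, 0.71429, 0.14286)
Gv1 = (7.57143, 6.28571, 1.57143); divide by 7.57143 → v2 = (1.00000, 0.83019, 0.20755)
Gv2 = (7.86792, 6.98113, 1.83019); divide by 7.86792 → v3 = (1.00000, 0.88729, 0.23261)
Requested entry of v3: 1480/1668 = 0.8873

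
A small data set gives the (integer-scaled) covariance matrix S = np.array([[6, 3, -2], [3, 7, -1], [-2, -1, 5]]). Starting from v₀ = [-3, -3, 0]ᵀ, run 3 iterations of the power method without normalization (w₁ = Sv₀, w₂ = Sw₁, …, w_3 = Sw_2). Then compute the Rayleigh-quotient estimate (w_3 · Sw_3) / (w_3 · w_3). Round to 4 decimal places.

10.3434

w1 = Sv₀ = (6·(-3) + 3·(-3) + (-2)·0; 3·(-3) + 7·(-3) + (-1)·0; (-2)·(-3) + (-1)·(-3) + 5·0) = (-27, -30, 9)
w2 = Sw1 = (6·(-27) + 3·(-30) + (-2)·9; 3·(-27) + 7·(-30) + (-1)·9; (-2)·(-27) + (-1)·(-30) + 5·9) = (-270, -300, 129)
w3 = Sw2 = (-2778, -3039, 1485)
Sw3 = (-28755, -31092, 16020)
w3·Sw3 = (-2778)·(-28755) + (-3039)·(-31092) + 1485·16020 = 198159678; w3·w3 = (-2778)·(-2778) + (-3039)·(-3039) + 1485·1485 = 19158030
λ ≈ 198159678/19158030 = 10.3434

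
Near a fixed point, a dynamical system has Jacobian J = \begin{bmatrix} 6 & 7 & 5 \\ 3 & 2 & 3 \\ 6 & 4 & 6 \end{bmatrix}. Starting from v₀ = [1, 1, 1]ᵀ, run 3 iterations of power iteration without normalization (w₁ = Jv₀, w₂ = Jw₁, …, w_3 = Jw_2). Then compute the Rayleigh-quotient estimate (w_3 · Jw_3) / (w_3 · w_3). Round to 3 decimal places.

14.211

w1 = Jv₀ = (6·1 + 7·1 + 5·1; 3·1 + 2·1 + 3·1; 6·1 + 4·1 + 6·1) = (18, 8, 16)
w2 = Jw1 = (6·18 + 7·8 + 5·16; 3·18 + 2·8 + 3·16; 6·18 + 4·8 + 6·16) = (244, 118, 236)
w3 = Jw2 = (3470, 1676, 3352)
Jw3 = (49312, 23818, 47636)
w3·Jw3 = 3470·49312 + 1676·23818 + 3352·47636 = 370707480; w3·w3 = 3470·3470 + 1676·1676 + 3352·3352 = 26085780
λ ≈ 370707480/26085780 = 14.211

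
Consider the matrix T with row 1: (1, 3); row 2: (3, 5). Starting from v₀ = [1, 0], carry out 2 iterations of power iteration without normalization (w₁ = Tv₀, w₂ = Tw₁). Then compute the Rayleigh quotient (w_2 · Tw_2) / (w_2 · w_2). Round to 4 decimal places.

λ ≈ 6.6038

w1 = Tv₀ = (1·1 + 3·0; 3·1 + 5·0) = (1, 3)
w2 = Tw1 = (1·1 + 3·3; 3·1 + 5·3) = (10, 18)
Tw2 = (64, 120)
w2·Tw2 = 10·64 + 18·120 = 2800; w2·w2 = 10·10 + 18·18 = 424
λ ≈ 2800/424 = 6.6038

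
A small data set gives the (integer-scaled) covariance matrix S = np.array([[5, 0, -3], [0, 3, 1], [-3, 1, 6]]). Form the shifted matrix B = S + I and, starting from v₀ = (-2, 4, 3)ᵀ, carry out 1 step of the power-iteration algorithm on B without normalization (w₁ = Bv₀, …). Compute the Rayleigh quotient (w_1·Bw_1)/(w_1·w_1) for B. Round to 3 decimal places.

B = S + I has rows (6, 0, -3); (0, 4, 1); (-3, 1, 7)
w1 = Bv₀ = (6·(-2) + 0·4 + (-3)·3; 0·(-2) + 4·4 + 1·3; (-3)·(-2) + 1·4 + 7·3) = (-21, 19, 31)
Bw1 = (-219, 107, 299)
w1·Bw1 = 15901; w1·w1 = 1763; μ ≈ 15901/1763 = 9.019

μ ≈ 9.019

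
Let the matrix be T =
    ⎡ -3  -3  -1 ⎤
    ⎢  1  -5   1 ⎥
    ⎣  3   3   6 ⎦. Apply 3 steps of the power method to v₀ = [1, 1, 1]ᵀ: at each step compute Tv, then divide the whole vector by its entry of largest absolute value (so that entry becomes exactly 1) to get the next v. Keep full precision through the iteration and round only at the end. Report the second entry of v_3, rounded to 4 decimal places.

-0.1093

Tv0 = (-7.00000, -3.00000, 12.00000); divide by 12.00000 → v1 = (-0.58333, -0.25000, 1.00000)
Tv1 = (1.50000, 1.66667, 3.50000); divide by 3.50000 → v2 = (0.42857, 0.47619, 1.00000)
Tv2 = (-3.71429, -0.95238, 8.71429); divide by 8.71429 → v3 = (-0.42623, -0.10929, 1.00000)
Requested entry of v3: -40/366 = -0.1093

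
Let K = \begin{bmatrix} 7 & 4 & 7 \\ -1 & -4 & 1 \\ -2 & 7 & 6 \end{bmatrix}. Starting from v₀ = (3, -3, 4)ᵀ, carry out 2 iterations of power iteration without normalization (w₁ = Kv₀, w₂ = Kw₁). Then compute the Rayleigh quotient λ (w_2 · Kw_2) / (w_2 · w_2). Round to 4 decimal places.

w1 = Kv₀ = (7·3 + 4·(-3) + 7·4; (-1)·3 + (-4)·(-3) + 1·4; (-2)·3 + 7·(-3) + 6·4) = (37, 13, -3)
w2 = Kw1 = (7·37 + 4·13 + 7·(-3); (-1)·37 + (-4)·13 + 1·(-3); (-2)·37 + 7·13 + 6·(-3)) = (290, -92, -1)
Kw2 = (1655, 77, -1230)
w2·Kw2 = 290·1655 + (-92)·77 + (-1)·(-1230) = 474096; w2·w2 = 290·290 + (-92)·(-92) + (-1)·(-1) = 92565
λ ≈ 474096/92565 = 5.1218

5.1218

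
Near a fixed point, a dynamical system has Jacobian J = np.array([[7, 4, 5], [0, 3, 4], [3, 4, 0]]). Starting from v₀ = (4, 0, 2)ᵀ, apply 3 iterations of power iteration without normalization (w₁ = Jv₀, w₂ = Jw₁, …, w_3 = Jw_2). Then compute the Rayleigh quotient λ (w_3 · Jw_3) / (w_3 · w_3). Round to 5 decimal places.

λ ≈ 9.87293

w1 = Jv₀ = (7·4 + 4·0 + 5·2; 0·4 + 3·0 + 4·2; 3·4 + 4·0 + 0·2) = (38, 8, 12)
w2 = Jw1 = (7·38 + 4·8 + 5·12; 0·38 + 3·8 + 4·12; 3·38 + 4·8 + 0·12) = (358, 72, 146)
w3 = Jw2 = (3524, 800, 1362)
Jw3 = (34678, 7848, 13772)
w3·Jw3 = 3524·34678 + 800·7848 + 1362·13772 = 147241136; w3·w3 = 3524·3524 + 800·800 + 1362·1362 = 14913620
λ ≈ 147241136/14913620 = 9.87293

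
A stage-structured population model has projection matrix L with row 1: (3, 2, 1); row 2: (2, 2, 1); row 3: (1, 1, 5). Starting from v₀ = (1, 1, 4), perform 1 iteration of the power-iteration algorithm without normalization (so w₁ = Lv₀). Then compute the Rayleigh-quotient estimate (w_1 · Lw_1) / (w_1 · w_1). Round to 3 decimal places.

λ ≈ 6.084

w1 = Lv₀ = (3·1 + 2·1 + 1·4; 2·1 + 2·1 + 1·4; 1·1 + 1·1 + 5·4) = (9, 8, 22)
Lw1 = (65, 56, 127)
w1·Lw1 = 9·65 + 8·56 + 22·127 = 3827; w1·w1 = 9·9 + 8·8 + 22·22 = 629
λ ≈ 3827/629 = 6.084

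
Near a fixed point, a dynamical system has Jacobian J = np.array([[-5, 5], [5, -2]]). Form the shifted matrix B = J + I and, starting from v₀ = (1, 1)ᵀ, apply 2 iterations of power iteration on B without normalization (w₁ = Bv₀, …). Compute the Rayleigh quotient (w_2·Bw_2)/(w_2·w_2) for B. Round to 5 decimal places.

μ ≈ -3.36576

B = J + I has rows (-4, 5); (5, -1)
w1 = Bv₀ = ((-4)·1 + 5·1; 5·1 + (-1)·1) = (1, 4)
w2 = Bw1 = ((-4)·1 + 5·4; 5·1 + (-1)·4) = (16, 1)
Bw2 = (-59, 79)
w2·Bw2 = -865; w2·w2 = 257; μ ≈ -865/257 = -3.36576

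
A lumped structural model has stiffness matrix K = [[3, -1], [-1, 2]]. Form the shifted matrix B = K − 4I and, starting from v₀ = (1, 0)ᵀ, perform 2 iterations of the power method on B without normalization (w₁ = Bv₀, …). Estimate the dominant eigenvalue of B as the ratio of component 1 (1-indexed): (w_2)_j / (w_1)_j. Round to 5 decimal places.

B = K − 4I has rows (-1, -1); (-1, -2)
w1 = Bv₀ = (-1, -1)
w2 = Bw1 = (2, 3)
Ratio: 2/-1 = -2.00000

μ ≈ -2.00000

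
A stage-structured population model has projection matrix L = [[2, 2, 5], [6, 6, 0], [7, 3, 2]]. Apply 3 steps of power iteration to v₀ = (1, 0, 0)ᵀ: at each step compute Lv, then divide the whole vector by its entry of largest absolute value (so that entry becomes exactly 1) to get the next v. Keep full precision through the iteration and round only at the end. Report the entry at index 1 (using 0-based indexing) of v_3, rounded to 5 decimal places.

1.00000

Lv0 = (2.000000, 6.000000, 7.000000); divide by 7.000000 → v1 = (0.285714, 0.857143, 1.000000)
Lv1 = (7.285714, 6.857143, 6.571429); divide by 7.285714 → v2 = (1.000000, 0.941176, 0.901961)
Lv2 = (8.392157, 11.647059, 11.627451); divide by 11.647059 → v3 = (0.720539, 1.000000, 0.998316)
Requested entry of v3: 594/594 = 1.00000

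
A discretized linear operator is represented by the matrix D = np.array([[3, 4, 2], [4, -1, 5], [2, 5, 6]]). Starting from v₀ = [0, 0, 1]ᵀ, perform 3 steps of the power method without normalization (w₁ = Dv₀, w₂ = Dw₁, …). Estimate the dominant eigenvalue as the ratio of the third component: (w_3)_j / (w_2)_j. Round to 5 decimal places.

w1 = Dv₀ = (3·0 + 4·0 + 2·1; 4·0 + (-1)·0 + 5·1; 2·0 + 5·0 + 6·1) = (2, 5, 6)
w2 = Dw1 = (3·2 + 4·5 + 2·6; 4·2 + (-1)·5 + 5·6; 2·2 + 5·5 + 6·6) = (38, 33, 65)
w3 = Dw2 = (376, 444, 631)
Ratio at component: 631 / 65 = 9.70769

9.70769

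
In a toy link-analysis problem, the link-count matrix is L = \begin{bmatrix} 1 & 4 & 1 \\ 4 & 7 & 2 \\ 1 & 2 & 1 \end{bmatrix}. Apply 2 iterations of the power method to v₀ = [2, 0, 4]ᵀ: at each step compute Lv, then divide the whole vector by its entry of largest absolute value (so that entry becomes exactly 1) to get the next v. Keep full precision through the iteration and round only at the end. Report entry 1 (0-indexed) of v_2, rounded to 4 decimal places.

Lv0 = (6.00000, 16.00000, 6.00000); divide by 16.00000 → v1 = (0.37500, 1.00000, 0.37500)
Lv1 = (4.75000, 9.25000, 2.75000); divide by 9.25000 → v2 = (0.51351, 1.00000, 0.29730)
Requested entry of v2: 148/148 = 1.0000

1.0000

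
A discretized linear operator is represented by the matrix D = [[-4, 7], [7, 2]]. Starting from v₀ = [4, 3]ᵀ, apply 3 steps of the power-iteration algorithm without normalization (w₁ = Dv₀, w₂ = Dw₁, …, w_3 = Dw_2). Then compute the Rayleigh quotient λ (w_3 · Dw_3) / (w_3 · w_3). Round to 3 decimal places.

0.743

w1 = Dv₀ = (5, 34)
w2 = Dw1 = (218, 103)
w3 = Dw2 = (-151, 1732)
Dw3 = (12728, 2407)
w3·Dw3 = (-151)·12728 + 1732·2407 = 2246996; w3·w3 = (-151)·(-151) + 1732·1732 = 3022625
λ ≈ 2246996/3022625 = 0.743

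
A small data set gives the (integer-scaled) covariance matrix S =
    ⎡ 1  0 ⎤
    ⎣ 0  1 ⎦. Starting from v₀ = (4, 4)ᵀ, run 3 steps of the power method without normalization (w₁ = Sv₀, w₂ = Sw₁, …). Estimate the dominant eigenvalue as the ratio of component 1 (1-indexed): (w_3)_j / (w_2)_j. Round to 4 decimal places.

w1 = Sv₀ = (1·4 + 0·4; 0·4 + 1·4) = (4, 4)
w2 = Sw1 = (1·4 + 0·4; 0·4 + 1·4) = (4, 4)
w3 = Sw2 = (4, 4)
Ratio at component: 4 / 4 = 1.0000

λ ≈ 1.0000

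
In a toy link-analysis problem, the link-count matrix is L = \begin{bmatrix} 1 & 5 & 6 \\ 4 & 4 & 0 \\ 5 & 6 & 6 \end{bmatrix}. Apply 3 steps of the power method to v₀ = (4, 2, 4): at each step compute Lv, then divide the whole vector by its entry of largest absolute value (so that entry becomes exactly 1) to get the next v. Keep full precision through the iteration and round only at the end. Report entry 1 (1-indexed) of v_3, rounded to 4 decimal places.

Lv0 = (38.00000, 24.00000, 56.00000); divide by 56.00000 → v1 = (0.67857, 0.42857, 1.00000)
Lv1 = (8.82143, 4.42857, 11.96429); divide by 11.96429 → v2 = (0.73731, 0.37015, 1.00000)
Lv2 = (8.58806, 4.42985, 11.90746); divide by 11.90746 → v3 = (0.72123, 0.37202, 1.00000)
Requested entry of v3: 5754/7978 = 0.7212

0.7212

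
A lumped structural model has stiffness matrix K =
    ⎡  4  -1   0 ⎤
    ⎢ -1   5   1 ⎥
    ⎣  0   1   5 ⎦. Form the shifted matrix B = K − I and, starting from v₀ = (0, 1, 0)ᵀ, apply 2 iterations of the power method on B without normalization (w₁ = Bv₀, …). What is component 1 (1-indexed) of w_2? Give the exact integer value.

-7

B = K − I has rows (3, -1, 0); (-1, 4, 1); (0, 1, 4)
w1 = Bv₀ = (-1, 4, 1)
w2 = Bw1 = (-7, 18, 8)
Requested component of w2: -7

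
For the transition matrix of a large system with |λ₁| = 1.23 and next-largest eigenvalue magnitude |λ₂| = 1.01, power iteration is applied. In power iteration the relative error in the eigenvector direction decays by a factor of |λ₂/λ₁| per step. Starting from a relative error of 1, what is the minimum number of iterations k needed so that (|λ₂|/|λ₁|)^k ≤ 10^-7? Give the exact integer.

|λ₂/λ₁| = 1.01/1.23 = 0.82114
Need k ≥ ln(10^-7) / ln(0.82114) = -16.1181 / -0.1971 ≈ 81.791
Smallest integer k satisfying the bound: 82

82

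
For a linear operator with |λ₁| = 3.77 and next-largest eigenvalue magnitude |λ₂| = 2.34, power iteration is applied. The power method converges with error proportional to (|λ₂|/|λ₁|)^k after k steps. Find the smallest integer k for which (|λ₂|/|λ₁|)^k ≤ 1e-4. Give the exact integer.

20

|λ₂/λ₁| = 2.34/3.77 = 0.62069
Need k ≥ ln(1e-4) / ln(0.62069) = -9.2103 / -0.4769 ≈ 19.312
Smallest integer k satisfying the bound: 20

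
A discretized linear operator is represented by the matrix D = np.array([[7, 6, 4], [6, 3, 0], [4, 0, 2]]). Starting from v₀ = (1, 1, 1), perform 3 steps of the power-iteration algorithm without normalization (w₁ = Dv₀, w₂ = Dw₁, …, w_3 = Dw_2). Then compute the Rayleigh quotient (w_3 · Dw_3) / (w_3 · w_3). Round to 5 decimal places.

λ ≈ 12.37941

w1 = Dv₀ = (7·1 + 6·1 + 4·1; 6·1 + 3·1 + 0·1; 4·1 + 0·1 + 2·1) = (17, 9, 6)
w2 = Dw1 = (7·17 + 6·9 + 4·6; 6·17 + 3·9 + 0·6; 4·17 + 0·9 + 2·6) = (197, 129, 80)
w3 = Dw2 = (2473, 1569, 948)
Dw3 = (30517, 19545, 11788)
w3·Dw3 = 2473·30517 + 1569·19545 + 948·11788 = 117309670; w3·w3 = 2473·2473 + 1569·1569 + 948·948 = 9476194
λ ≈ 117309670/9476194 = 12.37941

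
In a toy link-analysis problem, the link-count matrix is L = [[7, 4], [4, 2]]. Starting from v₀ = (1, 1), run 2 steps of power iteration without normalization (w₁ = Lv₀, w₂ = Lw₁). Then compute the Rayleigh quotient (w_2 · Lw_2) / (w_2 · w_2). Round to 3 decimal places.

w1 = Lv₀ = (7·1 + 4·1; 4·1 + 2·1) = (11, 6)
w2 = Lw1 = (7·11 + 4·6; 4·11 + 2·6) = (101, 56)
Lw2 = (931, 516)
w2·Lw2 = 101·931 + 56·516 = 122927; w2·w2 = 101·101 + 56·56 = 13337
λ ≈ 122927/13337 = 9.217

λ ≈ 9.217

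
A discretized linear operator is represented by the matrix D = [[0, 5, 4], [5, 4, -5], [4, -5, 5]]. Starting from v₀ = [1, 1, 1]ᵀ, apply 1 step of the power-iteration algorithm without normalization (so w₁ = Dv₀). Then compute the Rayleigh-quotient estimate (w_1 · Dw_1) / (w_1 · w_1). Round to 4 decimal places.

w1 = Dv₀ = (0·1 + 5·1 + 4·1; 5·1 + 4·1 + (-5)·1; 4·1 + (-5)·1 + 5·1) = (9, 4, 4)
Dw1 = (36, 41, 36)
w1·Dw1 = 9·36 + 4·41 + 4·36 = 632; w1·w1 = 9·9 + 4·4 + 4·4 = 113
λ ≈ 632/113 = 5.5929

5.5929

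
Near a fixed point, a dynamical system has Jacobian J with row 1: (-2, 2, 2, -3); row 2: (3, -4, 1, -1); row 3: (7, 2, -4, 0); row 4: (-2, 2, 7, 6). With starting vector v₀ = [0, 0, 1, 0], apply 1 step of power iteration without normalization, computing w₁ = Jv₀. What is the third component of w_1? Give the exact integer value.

w1 = Jv₀ = (2, 1, -4, 7)
The requested component of w1 is -4.

-4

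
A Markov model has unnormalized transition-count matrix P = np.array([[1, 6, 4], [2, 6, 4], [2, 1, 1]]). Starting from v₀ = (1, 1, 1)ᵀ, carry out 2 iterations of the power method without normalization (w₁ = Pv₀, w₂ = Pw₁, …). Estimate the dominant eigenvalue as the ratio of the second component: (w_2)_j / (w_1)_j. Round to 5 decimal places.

w1 = Pv₀ = (1·1 + 6·1 + 4·1; 2·1 + 6·1 + 4·1; 2·1 + 1·1 + 1·1) = (11, 12, 4)
w2 = Pw1 = (1·11 + 6·12 + 4·4; 2·11 + 6·12 + 4·4; 2·11 + 1·12 + 1·4) = (99, 110, 38)
Ratio at component: 110 / 12 = 9.16667

9.16667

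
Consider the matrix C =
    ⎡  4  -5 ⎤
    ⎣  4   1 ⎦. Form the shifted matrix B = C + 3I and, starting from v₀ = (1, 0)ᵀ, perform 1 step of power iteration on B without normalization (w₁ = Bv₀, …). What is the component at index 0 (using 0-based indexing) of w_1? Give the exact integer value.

B = C + 3I has rows (7, -5); (4, 4)
w1 = Bv₀ = (7, 4)
Requested component of w1: 7

7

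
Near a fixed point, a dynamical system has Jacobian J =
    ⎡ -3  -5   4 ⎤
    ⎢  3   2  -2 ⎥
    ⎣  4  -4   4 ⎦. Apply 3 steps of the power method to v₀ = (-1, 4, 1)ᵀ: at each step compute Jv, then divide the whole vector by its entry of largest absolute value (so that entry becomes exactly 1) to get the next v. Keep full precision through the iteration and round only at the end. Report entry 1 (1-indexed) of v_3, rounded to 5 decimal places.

0.57934

Jv0 = (-13.000000, 3.000000, -16.000000); divide by -16.000000 → v1 = (0.812500, -0.187500, 1.000000)
Jv1 = (2.500000, 0.062500, 8.000000); divide by 8.000000 → v2 = (0.312500, 0.007813, 1.000000)
Jv2 = (3.023438, -1.046875, 5.218750); divide by 5.218750 → v3 = (0.579341, -0.200599, 1.000000)
Requested entry of v3: -387/-668 = 0.57934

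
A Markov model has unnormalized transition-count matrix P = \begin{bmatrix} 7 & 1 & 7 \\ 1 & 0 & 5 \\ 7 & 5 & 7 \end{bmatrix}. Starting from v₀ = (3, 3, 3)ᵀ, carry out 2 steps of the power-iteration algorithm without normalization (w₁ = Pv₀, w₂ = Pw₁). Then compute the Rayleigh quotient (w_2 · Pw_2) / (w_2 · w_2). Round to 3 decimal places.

λ ≈ 15.220

w1 = Pv₀ = (45, 18, 57)
w2 = Pw1 = (732, 330, 804)
Pw2 = (11082, 4752, 12402)
w2·Pw2 = 732·11082 + 330·4752 + 804·12402 = 19651392; w2·w2 = 732·732 + 330·330 + 804·804 = 1291140
λ ≈ 19651392/1291140 = 15.220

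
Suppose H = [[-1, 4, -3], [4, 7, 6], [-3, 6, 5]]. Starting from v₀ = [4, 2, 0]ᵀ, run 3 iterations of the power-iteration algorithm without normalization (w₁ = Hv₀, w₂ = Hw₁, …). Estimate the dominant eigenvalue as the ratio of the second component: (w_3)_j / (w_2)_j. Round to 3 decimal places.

w1 = Hv₀ = (4, 30, 0)
w2 = Hw1 = (116, 226, 168)
w3 = Hw2 = (284, 3054, 1848)
Ratio at component: 3054 / 226 = 13.513

13.513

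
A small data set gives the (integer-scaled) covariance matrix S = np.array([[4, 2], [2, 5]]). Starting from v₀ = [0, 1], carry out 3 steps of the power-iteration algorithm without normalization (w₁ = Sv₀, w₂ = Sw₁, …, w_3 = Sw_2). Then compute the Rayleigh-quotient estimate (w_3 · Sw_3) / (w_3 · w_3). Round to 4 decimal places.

w1 = Sv₀ = (4·0 + 2·1; 2·0 + 5·1) = (2, 5)
w2 = Sw1 = (4·2 + 2·5; 2·2 + 5·5) = (18, 29)
w3 = Sw2 = (130, 181)
Sw3 = (882, 1165)
w3·Sw3 = 130·882 + 181·1165 = 325525; w3·w3 = 130·130 + 181·181 = 49661
λ ≈ 325525/49661 = 6.5549

λ ≈ 6.5549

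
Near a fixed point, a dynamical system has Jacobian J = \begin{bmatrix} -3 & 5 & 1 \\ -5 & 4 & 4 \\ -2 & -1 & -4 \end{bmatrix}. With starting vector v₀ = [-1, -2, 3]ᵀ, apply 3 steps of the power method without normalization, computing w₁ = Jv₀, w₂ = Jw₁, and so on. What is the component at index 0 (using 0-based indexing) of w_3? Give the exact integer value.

w1 = Jv₀ = ((-3)·(-1) + 5·(-2) + 1·3; (-5)·(-1) + 4·(-2) + 4·3; (-2)·(-1) + (-1)·(-2) + (-4)·3) = (-4, 9, -8)
w2 = Jw1 = ((-3)·(-4) + 5·9 + 1·(-8); (-5)·(-4) + 4·9 + 4·(-8); (-2)·(-4) + (-1)·9 + (-4)·(-8)) = (49, 24, 31)
w3 = Jw2 = (4, -25, -246)
The requested component of w3 is 4.

4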